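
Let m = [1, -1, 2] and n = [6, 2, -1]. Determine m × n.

i: (-1)·(-1) - 2·2 = 1 - 4 = -3
j: 2·6 - 1·(-1) = 12 - (-1) = 13
k: 1·2 - (-1)·6 = 2 - (-6) = 8
m × n = (-3, 13, 8)

(-3, 13, 8)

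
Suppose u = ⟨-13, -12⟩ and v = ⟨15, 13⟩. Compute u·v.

u · v = (-13)·15 + (-12)·13 = -195 - 156 = -351

-351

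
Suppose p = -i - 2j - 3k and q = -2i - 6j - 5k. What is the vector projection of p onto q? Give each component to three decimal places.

(-0.892, -2.677, -2.231)

p · q = (-1)·(-2) + (-2)·(-6) + (-3)·(-5) = 2 + 12 + 15 = 29
|q|² = 4 + 36 + 25 = 65
proj_q p = (29/65) · (-2, -6, -5) ≈ (-0.892, -2.677, -2.231)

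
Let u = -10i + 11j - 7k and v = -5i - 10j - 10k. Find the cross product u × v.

i: 11·(-10) - (-7)·(-10) = -110 - 70 = -180
j: (-7)·(-5) - (-10)·(-10) = 35 - 100 = -65
k: (-10)·(-10) - 11·(-5) = 100 - (-55) = 155
u × v = (-180, -65, 155)

(-180, -65, 155)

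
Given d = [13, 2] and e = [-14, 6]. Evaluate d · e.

d · e = 13·(-14) + 2·6 = -182 + 12 = -170

-170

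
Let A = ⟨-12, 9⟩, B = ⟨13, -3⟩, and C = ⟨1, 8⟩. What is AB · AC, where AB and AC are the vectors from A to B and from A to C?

337

AB = B − A = (25, -12)
AC = C − A = (13, -1)
AB · AC = 25·13 + (-12)·(-1) = 325 + 12 = 337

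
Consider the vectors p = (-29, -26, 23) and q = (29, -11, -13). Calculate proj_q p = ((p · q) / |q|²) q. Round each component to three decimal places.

(-21.897, 8.306, 9.816)

p · q = (-29)·29 + (-26)·(-11) + 23·(-13) = -841 + 286 - 299 = -854
|q|² = 841 + 121 + 169 = 1131
proj_q p = (-854/1131) · (29, -11, -13) ≈ (-21.897, 8.306, 9.816)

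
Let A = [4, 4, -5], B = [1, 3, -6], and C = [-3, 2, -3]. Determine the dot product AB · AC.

AB = B − A = (-3, -1, -1)
AC = C − A = (-7, -2, 2)
AB · AC = (-3)·(-7) + (-1)·(-2) + (-1)·2 = 21 + 2 - 2 = 21

21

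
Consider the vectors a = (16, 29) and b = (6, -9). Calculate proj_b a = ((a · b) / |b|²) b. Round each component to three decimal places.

a · b = 16·6 + 29·(-9) = 96 - 261 = -165
|b|² = 36 + 81 = 117
proj_b a = (-165/117) · (6, -9) ≈ (-8.462, 12.692)

(-8.462, 12.692)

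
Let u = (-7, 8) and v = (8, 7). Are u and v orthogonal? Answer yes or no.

u · v = (-7)·8 + 8·7 = -56 + 56 = 0
Zero, so the vectors are orthogonal.

yes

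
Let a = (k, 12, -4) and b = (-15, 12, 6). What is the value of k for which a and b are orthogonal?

a · b = k·(-15) + 12·12 + (-4)·6 = 120 - 15k
Set equal to 0: -15k = -120, so k = 8.

8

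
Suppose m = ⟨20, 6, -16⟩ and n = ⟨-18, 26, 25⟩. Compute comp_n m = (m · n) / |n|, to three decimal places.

-14.983

m · n = 20·(-18) + 6·26 + (-16)·25 = -360 + 156 - 400 = -604
|n| = √(324 + 676 + 625) = √1625 ≈ 40.3113
comp_n m = -604 / √1625 ≈ -14.983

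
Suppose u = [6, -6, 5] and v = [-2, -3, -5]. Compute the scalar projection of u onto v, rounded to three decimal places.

u · v = 6·(-2) + (-6)·(-3) + 5·(-5) = -12 + 18 - 25 = -19
|v| = √(4 + 9 + 25) = √38 ≈ 6.1644
comp_v u = -19 / √38 ≈ -3.082

-3.082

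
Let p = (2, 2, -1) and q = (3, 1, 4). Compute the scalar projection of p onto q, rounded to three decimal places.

0.784

p · q = 2·3 + 2·1 + (-1)·4 = 6 + 2 - 4 = 4
|q| = √(9 + 1 + 16) = √26 ≈ 5.0990
comp_q p = 4 / √26 ≈ 0.784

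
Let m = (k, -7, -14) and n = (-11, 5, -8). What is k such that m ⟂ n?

m · n = k·(-11) + (-7)·5 + (-14)·(-8) = 77 - 11k
Set equal to 0: -11k = -77, so k = 7.

7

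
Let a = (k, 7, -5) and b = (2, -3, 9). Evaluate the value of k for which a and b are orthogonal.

33

a · b = k·2 + 7·(-3) + (-5)·9 = -66 + 2k
Set equal to 0: 2k = 66, so k = 33.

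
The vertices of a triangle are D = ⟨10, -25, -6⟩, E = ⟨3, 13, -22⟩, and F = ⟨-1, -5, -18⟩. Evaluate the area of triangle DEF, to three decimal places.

DE = (-7, 38, -16),  DF = (-11, 20, -12)
i: 38·(-12) - (-16)·20 = -456 - (-320) = -136
j: (-16)·(-11) - (-7)·(-12) = 176 - 84 = 92
k: (-7)·20 - 38·(-11) = -140 - (-418) = 278
DE × DF = (-136, 92, 278)
|DE × DF| = √104244 ≈ 322.8684
area = ½ · 322.8684 ≈ 161.434

161.434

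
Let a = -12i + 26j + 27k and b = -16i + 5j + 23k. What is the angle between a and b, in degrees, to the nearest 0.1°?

a · b = (-12)·(-16) + 26·5 + 27·23 = 192 + 130 + 621 = 943
|a|² = 144 + 676 + 729 = 1549,  |a| = √1549 ≈ 39.357337
|b|² = 256 + 25 + 529 = 810,  |b| = √810 ≈ 28.460499
cos θ = 943 / (39.357337 · 28.460499) ≈ 0.84187
θ = arccos(0.84187) ≈ 32.7°

32.7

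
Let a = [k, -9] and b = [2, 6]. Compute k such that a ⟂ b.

a · b = k·2 + (-9)·6 = -54 + 2k
Set equal to 0: 2k = 54, so k = 27.

27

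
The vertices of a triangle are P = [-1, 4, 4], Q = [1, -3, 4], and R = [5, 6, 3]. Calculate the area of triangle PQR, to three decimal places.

PQ = (2, -7, 0),  PR = (6, 2, -1)
i: (-7)·(-1) - 0·2 = 7 - 0 = 7
j: 0·6 - 2·(-1) = 0 - (-2) = 2
k: 2·2 - (-7)·6 = 4 - (-42) = 46
PQ × PR = (7, 2, 46)
|PQ × PR| = √2169 ≈ 46.5725
area = ½ · 46.5725 ≈ 23.286

23.286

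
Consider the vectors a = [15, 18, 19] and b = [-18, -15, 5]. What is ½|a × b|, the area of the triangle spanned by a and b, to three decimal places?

i: 18·5 - 19·(-15) = 90 - (-285) = 375
j: 19·(-18) - 15·5 = -342 - 75 = -417
k: 15·(-15) - 18·(-18) = -225 - (-324) = 99
a × b = (375, -417, 99)
|a × b| = √(375² + (-417)² + 99²) = √324315 ≈ 569.4866
area = ½ · 569.4866 ≈ 284.743

284.743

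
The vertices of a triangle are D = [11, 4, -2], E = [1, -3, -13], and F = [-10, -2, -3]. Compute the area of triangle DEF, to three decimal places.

122.363

DE = (-10, -7, -11),  DF = (-21, -6, -1)
i: (-7)·(-1) - (-11)·(-6) = 7 - 66 = -59
j: (-11)·(-21) - (-10)·(-1) = 231 - 10 = 221
k: (-10)·(-6) - (-7)·(-21) = 60 - 147 = -87
DE × DF = (-59, 221, -87)
|DE × DF| = √59891 ≈ 244.7264
area = ½ · 244.7264 ≈ 122.363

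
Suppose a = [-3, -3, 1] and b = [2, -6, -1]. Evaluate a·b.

a · b = (-3)·2 + (-3)·(-6) + 1·(-1) = -6 + 18 - 1 = 11

11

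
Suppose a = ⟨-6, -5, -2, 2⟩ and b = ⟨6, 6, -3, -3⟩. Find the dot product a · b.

-66

a · b = (-6)·6 + (-5)·6 + (-2)·(-3) + 2·(-3) = -36 - 30 + 6 - 6 = -66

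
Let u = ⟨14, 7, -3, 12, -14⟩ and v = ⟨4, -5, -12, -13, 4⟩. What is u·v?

-155

u · v = 14·4 + 7·(-5) + (-3)·(-12) + 12·(-13) + (-14)·4 = 56 - 35 + 36 - 156 - 56 = -155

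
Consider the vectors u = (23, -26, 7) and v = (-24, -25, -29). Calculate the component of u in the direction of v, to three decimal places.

-2.324

u · v = 23·(-24) + (-26)·(-25) + 7·(-29) = -552 + 650 - 203 = -105
|v| = √(576 + 625 + 841) = √2042 ≈ 45.1885
comp_v u = -105 / √2042 ≈ -2.324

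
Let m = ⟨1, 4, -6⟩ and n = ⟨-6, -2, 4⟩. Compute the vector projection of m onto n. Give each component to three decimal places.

m · n = 1·(-6) + 4·(-2) + (-6)·4 = -6 - 8 - 24 = -38
|n|² = 36 + 4 + 16 = 56
proj_n m = (-38/56) · (-6, -2, 4) ≈ (4.071, 1.357, -2.714)

(4.071, 1.357, -2.714)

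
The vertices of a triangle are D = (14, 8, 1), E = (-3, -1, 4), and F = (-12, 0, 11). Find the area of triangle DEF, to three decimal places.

DE = (-17, -9, 3),  DF = (-26, -8, 10)
i: (-9)·10 - 3·(-8) = -90 - (-24) = -66
j: 3·(-26) - (-17)·10 = -78 - (-170) = 92
k: (-17)·(-8) - (-9)·(-26) = 136 - 234 = -98
DE × DF = (-66, 92, -98)
|DE × DF| = √22424 ≈ 149.7465
area = ½ · 149.7465 ≈ 74.873

74.873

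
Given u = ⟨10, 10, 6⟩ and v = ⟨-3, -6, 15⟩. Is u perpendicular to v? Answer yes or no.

u · v = 10·(-3) + 10·(-6) + 6·15 = -30 - 60 + 90 = 0
Zero, so the vectors are orthogonal.

yes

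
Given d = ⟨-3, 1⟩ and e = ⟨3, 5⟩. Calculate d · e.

-4

d · e = (-3)·3 + 1·5 = -9 + 5 = -4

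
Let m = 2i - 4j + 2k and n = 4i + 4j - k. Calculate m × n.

i: (-4)·(-1) - 2·4 = 4 - 8 = -4
j: 2·4 - 2·(-1) = 8 - (-2) = 10
k: 2·4 - (-4)·4 = 8 - (-16) = 24
m × n = (-4, 10, 24)

(-4, 10, 24)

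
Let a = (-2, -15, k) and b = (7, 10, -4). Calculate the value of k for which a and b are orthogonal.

a · b = (-2)·7 + (-15)·10 + k·(-4) = -164 - 4k
Set equal to 0: -4k = 164, so k = -41.

-41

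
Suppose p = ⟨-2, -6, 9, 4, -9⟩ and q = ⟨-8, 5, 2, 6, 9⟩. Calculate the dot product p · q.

-53

p · q = (-2)·(-8) + (-6)·5 + 9·2 + 4·6 + (-9)·9 = 16 - 30 + 18 + 24 - 81 = -53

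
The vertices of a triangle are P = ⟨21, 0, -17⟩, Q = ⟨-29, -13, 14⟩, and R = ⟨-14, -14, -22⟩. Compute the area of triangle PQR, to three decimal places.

PQ = (-50, -13, 31),  PR = (-35, -14, -5)
i: (-13)·(-5) - 31·(-14) = 65 - (-434) = 499
j: 31·(-35) - (-50)·(-5) = -1085 - 250 = -1335
k: (-50)·(-14) - (-13)·(-35) = 700 - 455 = 245
PQ × PR = (499, -1335, 245)
|PQ × PR| = √2091251 ≈ 1446.1158
area = ½ · 1446.1158 ≈ 723.058

723.058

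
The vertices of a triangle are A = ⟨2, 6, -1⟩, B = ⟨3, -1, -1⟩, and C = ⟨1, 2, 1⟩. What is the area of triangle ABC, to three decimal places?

8.958

AB = (1, -7, 0),  AC = (-1, -4, 2)
i: (-7)·2 - 0·(-4) = -14 - 0 = -14
j: 0·(-1) - 1·2 = 0 - 2 = -2
k: 1·(-4) - (-7)·(-1) = -4 - 7 = -11
AB × AC = (-14, -2, -11)
|AB × AC| = √321 ≈ 17.9165
area = ½ · 17.9165 ≈ 8.958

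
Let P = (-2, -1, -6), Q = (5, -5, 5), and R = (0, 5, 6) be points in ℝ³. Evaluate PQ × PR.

(-114, -62, 50)

PQ = (7, -4, 11)
PR = (2, 6, 12)
i: (-4)·12 - 11·6 = -48 - 66 = -114
j: 11·2 - 7·12 = 22 - 84 = -62
k: 7·6 - (-4)·2 = 42 - (-8) = 50
PQ × PR = (-114, -62, 50)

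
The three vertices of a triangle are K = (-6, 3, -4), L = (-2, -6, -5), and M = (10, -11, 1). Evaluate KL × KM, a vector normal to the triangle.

(-59, -36, 88)

KL = (4, -9, -1)
KM = (16, -14, 5)
i: (-9)·5 - (-1)·(-14) = -45 - 14 = -59
j: (-1)·16 - 4·5 = -16 - 20 = -36
k: 4·(-14) - (-9)·16 = -56 - (-144) = 88
KL × KM = (-59, -36, 88)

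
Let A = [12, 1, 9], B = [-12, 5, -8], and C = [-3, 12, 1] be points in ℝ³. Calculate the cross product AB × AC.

(155, 63, -204)

AB = (-24, 4, -17)
AC = (-15, 11, -8)
i: 4·(-8) - (-17)·11 = -32 - (-187) = 155
j: (-17)·(-15) - (-24)·(-8) = 255 - 192 = 63
k: (-24)·11 - 4·(-15) = -264 - (-60) = -204
AB × AC = (155, 63, -204)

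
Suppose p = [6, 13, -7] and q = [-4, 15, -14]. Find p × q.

i: 13·(-14) - (-7)·15 = -182 - (-105) = -77
j: (-7)·(-4) - 6·(-14) = 28 - (-84) = 112
k: 6·15 - 13·(-4) = 90 - (-52) = 142
p × q = (-77, 112, 142)

(-77, 112, 142)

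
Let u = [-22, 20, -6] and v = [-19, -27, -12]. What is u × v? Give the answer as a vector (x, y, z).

(-402, -150, 974)

i: 20·(-12) - (-6)·(-27) = -240 - 162 = -402
j: (-6)·(-19) - (-22)·(-12) = 114 - 264 = -150
k: (-22)·(-27) - 20·(-19) = 594 - (-380) = 974
u × v = (-402, -150, 974)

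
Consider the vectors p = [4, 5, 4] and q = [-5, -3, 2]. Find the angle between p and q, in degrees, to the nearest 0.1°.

125.5

p · q = 4·(-5) + 5·(-3) + 4·2 = -20 - 15 + 8 = -27
|p|² = 16 + 25 + 16 = 57,  |p| = √57 ≈ 7.549834
|q|² = 25 + 9 + 4 = 38,  |q| = √38 ≈ 6.164414
cos θ = -27 / (7.549834 · 6.164414) ≈ -0.58014
θ = arccos(-0.58014) ≈ 125.5°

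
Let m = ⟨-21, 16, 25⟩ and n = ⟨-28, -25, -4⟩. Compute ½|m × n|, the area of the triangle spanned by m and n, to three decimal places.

684.855

i: 16·(-4) - 25·(-25) = -64 - (-625) = 561
j: 25·(-28) - (-21)·(-4) = -700 - 84 = -784
k: (-21)·(-25) - 16·(-28) = 525 - (-448) = 973
m × n = (561, -784, 973)
|m × n| = √(561² + (-784)² + 973²) = √1876106 ≈ 1369.7102
area = ½ · 1369.7102 ≈ 684.855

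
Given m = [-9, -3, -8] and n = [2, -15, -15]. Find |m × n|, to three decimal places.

219.789

i: (-3)·(-15) - (-8)·(-15) = 45 - 120 = -75
j: (-8)·2 - (-9)·(-15) = -16 - 135 = -151
k: (-9)·(-15) - (-3)·2 = 135 - (-6) = 141
m × n = (-75, -151, 141)
|m × n| = √((-75)² + (-151)² + 141²) = √48307 ≈ 219.7885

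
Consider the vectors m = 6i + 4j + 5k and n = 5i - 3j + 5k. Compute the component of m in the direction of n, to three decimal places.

5.598

m · n = 6·5 + 4·(-3) + 5·5 = 30 - 12 + 25 = 43
|n| = √(25 + 9 + 25) = √59 ≈ 7.6811
comp_n m = 43 / √59 ≈ 5.598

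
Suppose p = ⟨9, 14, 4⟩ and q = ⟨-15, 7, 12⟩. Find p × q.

(140, -168, 273)

i: 14·12 - 4·7 = 168 - 28 = 140
j: 4·(-15) - 9·12 = -60 - 108 = -168
k: 9·7 - 14·(-15) = 63 - (-210) = 273
p × q = (140, -168, 273)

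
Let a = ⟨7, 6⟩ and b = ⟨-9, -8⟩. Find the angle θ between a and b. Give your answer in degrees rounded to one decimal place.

179.0

a · b = 7·(-9) + 6·(-8) = -63 - 48 = -111
|a|² = 49 + 36 = 85,  |a| = √85 ≈ 9.219544
|b|² = 81 + 64 = 145,  |b| = √145 ≈ 12.041595
cos θ = -111 / (9.219544 · 12.041595) ≈ -0.99984
θ = arccos(-0.99984) ≈ 179.0°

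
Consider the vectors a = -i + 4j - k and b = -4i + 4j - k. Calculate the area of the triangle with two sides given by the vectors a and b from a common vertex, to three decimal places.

i: 4·(-1) - (-1)·4 = -4 - (-4) = 0
j: (-1)·(-4) - (-1)·(-1) = 4 - 1 = 3
k: (-1)·4 - 4·(-4) = -4 - (-16) = 12
a × b = (0, 3, 12)
|a × b| = √(0² + 3² + 12²) = √153 ≈ 12.3693
area = ½ · 12.3693 ≈ 6.185

6.185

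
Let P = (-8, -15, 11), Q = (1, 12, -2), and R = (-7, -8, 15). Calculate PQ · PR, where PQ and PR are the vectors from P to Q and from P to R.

146

PQ = Q − P = (9, 27, -13)
PR = R − P = (1, 7, 4)
PQ · PR = 9·1 + 27·7 + (-13)·4 = 9 + 189 - 52 = 146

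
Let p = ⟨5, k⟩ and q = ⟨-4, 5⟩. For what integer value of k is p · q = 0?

4

p · q = 5·(-4) + k·5 = -20 + 5k
Set equal to 0: 5k = 20, so k = 4.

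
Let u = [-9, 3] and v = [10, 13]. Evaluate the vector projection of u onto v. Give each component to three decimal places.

(-1.896, -2.465)

u · v = (-9)·10 + 3·13 = -90 + 39 = -51
|v|² = 100 + 169 = 269
proj_v u = (-51/269) · (10, 13) ≈ (-1.896, -2.465)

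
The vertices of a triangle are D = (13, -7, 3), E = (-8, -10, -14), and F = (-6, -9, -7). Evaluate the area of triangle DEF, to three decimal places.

57.031

DE = (-21, -3, -17),  DF = (-19, -2, -10)
i: (-3)·(-10) - (-17)·(-2) = 30 - 34 = -4
j: (-17)·(-19) - (-21)·(-10) = 323 - 210 = 113
k: (-21)·(-2) - (-3)·(-19) = 42 - 57 = -15
DE × DF = (-4, 113, -15)
|DE × DF| = √13010 ≈ 114.0614
area = ½ · 114.0614 ≈ 57.031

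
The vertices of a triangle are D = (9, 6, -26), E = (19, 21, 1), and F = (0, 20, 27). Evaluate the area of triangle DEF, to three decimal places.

DE = (10, 15, 27),  DF = (-9, 14, 53)
i: 15·53 - 27·14 = 795 - 378 = 417
j: 27·(-9) - 10·53 = -243 - 530 = -773
k: 10·14 - 15·(-9) = 140 - (-135) = 275
DE × DF = (417, -773, 275)
|DE × DF| = √847043 ≈ 920.3494
area = ½ · 920.3494 ≈ 460.175

460.175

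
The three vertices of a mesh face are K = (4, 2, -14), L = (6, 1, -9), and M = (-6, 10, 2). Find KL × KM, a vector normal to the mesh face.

(-56, -82, 6)

KL = (2, -1, 5)
KM = (-10, 8, 16)
i: (-1)·16 - 5·8 = -16 - 40 = -56
j: 5·(-10) - 2·16 = -50 - 32 = -82
k: 2·8 - (-1)·(-10) = 16 - 10 = 6
KL × KM = (-56, -82, 6)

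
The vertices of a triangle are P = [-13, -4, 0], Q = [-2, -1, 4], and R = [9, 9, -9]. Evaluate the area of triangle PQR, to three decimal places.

108.558

PQ = (11, 3, 4),  PR = (22, 13, -9)
i: 3·(-9) - 4·13 = -27 - 52 = -79
j: 4·22 - 11·(-9) = 88 - (-99) = 187
k: 11·13 - 3·22 = 143 - 66 = 77
PQ × PR = (-79, 187, 77)
|PQ × PR| = √47139 ≈ 217.1152
area = ½ · 217.1152 ≈ 108.558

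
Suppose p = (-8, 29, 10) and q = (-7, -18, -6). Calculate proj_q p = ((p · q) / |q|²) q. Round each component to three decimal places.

p · q = (-8)·(-7) + 29·(-18) + 10·(-6) = 56 - 522 - 60 = -526
|q|² = 49 + 324 + 36 = 409
proj_q p = (-526/409) · (-7, -18, -6) ≈ (9.002, 23.149, 7.716)

(9.002, 23.149, 7.716)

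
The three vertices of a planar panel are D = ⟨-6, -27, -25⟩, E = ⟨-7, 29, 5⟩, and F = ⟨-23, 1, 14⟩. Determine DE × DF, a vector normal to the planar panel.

(1344, -471, 924)

DE = (-1, 56, 30)
DF = (-17, 28, 39)
i: 56·39 - 30·28 = 2184 - 840 = 1344
j: 30·(-17) - (-1)·39 = -510 - (-39) = -471
k: (-1)·28 - 56·(-17) = -28 - (-952) = 924
DE × DF = (1344, -471, 924)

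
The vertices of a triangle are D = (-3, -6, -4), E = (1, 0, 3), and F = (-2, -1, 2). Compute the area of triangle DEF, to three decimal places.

DE = (4, 6, 7),  DF = (1, 5, 6)
i: 6·6 - 7·5 = 36 - 35 = 1
j: 7·1 - 4·6 = 7 - 24 = -17
k: 4·5 - 6·1 = 20 - 6 = 14
DE × DF = (1, -17, 14)
|DE × DF| = √486 ≈ 22.0454
area = ½ · 22.0454 ≈ 11.023

11.023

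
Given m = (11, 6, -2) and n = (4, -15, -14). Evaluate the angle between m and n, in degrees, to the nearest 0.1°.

93.9

m · n = 11·4 + 6·(-15) + (-2)·(-14) = 44 - 90 + 28 = -18
|m|² = 121 + 36 + 4 = 161,  |m| = √161 ≈ 12.688578
|n|² = 16 + 225 + 196 = 437,  |n| = √437 ≈ 20.904545
cos θ = -18 / (12.688578 · 20.904545) ≈ -0.06786
θ = arccos(-0.06786) ≈ 93.9°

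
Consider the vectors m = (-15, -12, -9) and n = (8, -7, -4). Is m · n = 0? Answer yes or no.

m · n = (-15)·8 + (-12)·(-7) + (-9)·(-4) = -120 + 84 + 36 = 0
Zero, so the vectors are orthogonal.

yes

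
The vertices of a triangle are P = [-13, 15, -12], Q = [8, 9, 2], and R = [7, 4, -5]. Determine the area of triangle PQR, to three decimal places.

PQ = (21, -6, 14),  PR = (20, -11, 7)
i: (-6)·7 - 14·(-11) = -42 - (-154) = 112
j: 14·20 - 21·7 = 280 - 147 = 133
k: 21·(-11) - (-6)·20 = -231 - (-120) = -111
PQ × PR = (112, 133, -111)
|PQ × PR| = √42554 ≈ 206.2862
area = ½ · 206.2862 ≈ 103.143

103.143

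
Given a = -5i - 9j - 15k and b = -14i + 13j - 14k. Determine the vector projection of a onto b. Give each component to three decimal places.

a · b = (-5)·(-14) + (-9)·13 + (-15)·(-14) = 70 - 117 + 210 = 163
|b|² = 196 + 169 + 196 = 561
proj_b a = (163/561) · (-14, 13, -14) ≈ (-4.068, 3.777, -4.068)

(-4.068, 3.777, -4.068)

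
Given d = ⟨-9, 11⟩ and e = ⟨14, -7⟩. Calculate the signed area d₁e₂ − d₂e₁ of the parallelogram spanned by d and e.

(-9)·(-7) - 11·14 = 63 - 154 = -91

-91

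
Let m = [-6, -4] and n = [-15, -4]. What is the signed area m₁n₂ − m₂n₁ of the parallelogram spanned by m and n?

(-6)·(-4) - (-4)·(-15) = 24 - 60 = -36

-36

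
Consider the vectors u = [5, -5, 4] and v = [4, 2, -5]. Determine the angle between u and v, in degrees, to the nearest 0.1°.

u · v = 5·4 + (-5)·2 + 4·(-5) = 20 - 10 - 20 = -10
|u|² = 25 + 25 + 16 = 66,  |u| = √66 ≈ 8.124038
|v|² = 16 + 4 + 25 = 45,  |v| = √45 ≈ 6.708204
cos θ = -10 / (8.124038 · 6.708204) ≈ -0.18349
θ = arccos(-0.18349) ≈ 100.6°

100.6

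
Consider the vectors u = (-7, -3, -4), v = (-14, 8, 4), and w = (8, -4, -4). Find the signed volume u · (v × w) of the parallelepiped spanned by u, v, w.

v × w:
i: 8·(-4) - 4·(-4) = -32 - (-16) = -16
j: 4·8 - (-14)·(-4) = 32 - 56 = -24
k: (-14)·(-4) - 8·8 = 56 - 64 = -8
v × w = (-16, -24, -8)
u · (v × w) = (-7)·(-16) + (-3)·(-24) + (-4)·(-8) = 112 + 72 + 32 = 216

216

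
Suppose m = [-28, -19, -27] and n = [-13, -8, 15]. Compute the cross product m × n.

i: (-19)·15 - (-27)·(-8) = -285 - 216 = -501
j: (-27)·(-13) - (-28)·15 = 351 - (-420) = 771
k: (-28)·(-8) - (-19)·(-13) = 224 - 247 = -23
m × n = (-501, 771, -23)

(-501, 771, -23)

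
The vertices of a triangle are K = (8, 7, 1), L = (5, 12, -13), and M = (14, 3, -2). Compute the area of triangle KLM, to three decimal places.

59.190

KL = (-3, 5, -14),  KM = (6, -4, -3)
i: 5·(-3) - (-14)·(-4) = -15 - 56 = -71
j: (-14)·6 - (-3)·(-3) = -84 - 9 = -93
k: (-3)·(-4) - 5·6 = 12 - 30 = -18
KL × KM = (-71, -93, -18)
|KL × KM| = √14014 ≈ 118.3807
area = ½ · 118.3807 ≈ 59.190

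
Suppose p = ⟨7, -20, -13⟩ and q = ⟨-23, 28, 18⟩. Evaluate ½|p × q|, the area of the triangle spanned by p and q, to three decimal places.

157.830

i: (-20)·18 - (-13)·28 = -360 - (-364) = 4
j: (-13)·(-23) - 7·18 = 299 - 126 = 173
k: 7·28 - (-20)·(-23) = 196 - 460 = -264
p × q = (4, 173, -264)
|p × q| = √(4² + 173² + (-264)²) = √99641 ≈ 315.6596
area = ½ · 315.6596 ≈ 157.830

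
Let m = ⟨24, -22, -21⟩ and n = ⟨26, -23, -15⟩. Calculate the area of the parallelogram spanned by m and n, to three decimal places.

241.671

i: (-22)·(-15) - (-21)·(-23) = 330 - 483 = -153
j: (-21)·26 - 24·(-15) = -546 - (-360) = -186
k: 24·(-23) - (-22)·26 = -552 - (-572) = 20
m × n = (-153, -186, 20)
|m × n| = √((-153)² + (-186)² + 20²) = √58405 ≈ 241.6713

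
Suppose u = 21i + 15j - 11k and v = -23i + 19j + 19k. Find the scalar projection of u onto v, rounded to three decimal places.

u · v = 21·(-23) + 15·19 + (-11)·19 = -483 + 285 - 209 = -407
|v| = √(529 + 361 + 361) = √1251 ≈ 35.3695
comp_v u = -407 / √1251 ≈ -11.507

-11.507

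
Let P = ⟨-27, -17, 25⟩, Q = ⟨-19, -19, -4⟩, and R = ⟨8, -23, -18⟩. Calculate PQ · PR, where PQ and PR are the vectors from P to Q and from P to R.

PQ = Q − P = (8, -2, -29)
PR = R − P = (35, -6, -43)
PQ · PR = 8·35 + (-2)·(-6) + (-29)·(-43) = 280 + 12 + 1247 = 1539

1539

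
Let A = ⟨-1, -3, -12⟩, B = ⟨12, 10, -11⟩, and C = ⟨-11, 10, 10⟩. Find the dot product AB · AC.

AB = B − A = (13, 13, 1)
AC = C − A = (-10, 13, 22)
AB · AC = 13·(-10) + 13·13 + 1·22 = -130 + 169 + 22 = 61

61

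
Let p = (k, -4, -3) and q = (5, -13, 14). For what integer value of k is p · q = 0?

p · q = k·5 + (-4)·(-13) + (-3)·14 = 10 + 5k
Set equal to 0: 5k = -10, so k = -2.

-2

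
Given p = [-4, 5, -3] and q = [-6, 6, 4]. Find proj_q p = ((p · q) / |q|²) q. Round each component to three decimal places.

p · q = (-4)·(-6) + 5·6 + (-3)·4 = 24 + 30 - 12 = 42
|q|² = 36 + 36 + 16 = 88
proj_q p = (42/88) · (-6, 6, 4) ≈ (-2.864, 2.864, 1.909)

(-2.864, 2.864, 1.909)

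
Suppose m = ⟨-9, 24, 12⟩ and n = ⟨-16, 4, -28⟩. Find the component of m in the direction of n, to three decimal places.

-2.954

m · n = (-9)·(-16) + 24·4 + 12·(-28) = 144 + 96 - 336 = -96
|n| = √(256 + 16 + 784) = √1056 ≈ 32.4962
comp_n m = -96 / √1056 ≈ -2.954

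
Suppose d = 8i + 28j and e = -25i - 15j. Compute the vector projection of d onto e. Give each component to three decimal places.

(18.235, 10.941)

d · e = 8·(-25) + 28·(-15) = -200 - 420 = -620
|e|² = 625 + 225 = 850
proj_e d = (-620/850) · (-25, -15) ≈ (18.235, 10.941)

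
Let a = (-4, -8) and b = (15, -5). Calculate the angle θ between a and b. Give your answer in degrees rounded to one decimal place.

98.1

a · b = (-4)·15 + (-8)·(-5) = -60 + 40 = -20
|a|² = 16 + 64 = 80,  |a| = √80 ≈ 8.944272
|b|² = 225 + 25 = 250,  |b| = √250 ≈ 15.811388
cos θ = -20 / (8.944272 · 15.811388) ≈ -0.14142
θ = arccos(-0.14142) ≈ 98.1°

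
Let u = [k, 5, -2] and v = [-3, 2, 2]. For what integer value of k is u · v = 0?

2

u · v = k·(-3) + 5·2 + (-2)·2 = 6 - 3k
Set equal to 0: -3k = -6, so k = 2.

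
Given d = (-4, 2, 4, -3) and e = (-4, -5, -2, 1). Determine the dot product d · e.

d · e = (-4)·(-4) + 2·(-5) + 4·(-2) + (-3)·1 = 16 - 10 - 8 - 3 = -5

-5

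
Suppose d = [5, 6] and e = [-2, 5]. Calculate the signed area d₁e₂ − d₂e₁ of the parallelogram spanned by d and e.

37

5·5 - 6·(-2) = 25 - (-12) = 37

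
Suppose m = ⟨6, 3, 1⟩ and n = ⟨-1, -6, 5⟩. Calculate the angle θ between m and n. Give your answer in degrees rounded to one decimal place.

110.8

m · n = 6·(-1) + 3·(-6) + 1·5 = -6 - 18 + 5 = -19
|m|² = 36 + 9 + 1 = 46,  |m| = √46 ≈ 6.782330
|n|² = 1 + 36 + 25 = 62,  |n| = √62 ≈ 7.874008
cos θ = -19 / (6.782330 · 7.874008) ≈ -0.35578
θ = arccos(-0.35578) ≈ 110.8°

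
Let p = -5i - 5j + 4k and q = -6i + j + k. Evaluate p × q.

(-9, -19, -35)

i: (-5)·1 - 4·1 = -5 - 4 = -9
j: 4·(-6) - (-5)·1 = -24 - (-5) = -19
k: (-5)·1 - (-5)·(-6) = -5 - 30 = -35
p × q = (-9, -19, -35)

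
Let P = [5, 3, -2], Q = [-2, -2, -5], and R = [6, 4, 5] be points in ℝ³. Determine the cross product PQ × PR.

(-32, 46, -2)

PQ = (-7, -5, -3)
PR = (1, 1, 7)
i: (-5)·7 - (-3)·1 = -35 - (-3) = -32
j: (-3)·1 - (-7)·7 = -3 - (-49) = 46
k: (-7)·1 - (-5)·1 = -7 - (-5) = -2
PQ × PR = (-32, 46, -2)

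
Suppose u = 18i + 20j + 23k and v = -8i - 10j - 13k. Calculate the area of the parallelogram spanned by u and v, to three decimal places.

61.644

i: 20·(-13) - 23·(-10) = -260 - (-230) = -30
j: 23·(-8) - 18·(-13) = -184 - (-234) = 50
k: 18·(-10) - 20·(-8) = -180 - (-160) = -20
u × v = (-30, 50, -20)
|u × v| = √((-30)² + 50² + (-20)²) = √3800 ≈ 61.6441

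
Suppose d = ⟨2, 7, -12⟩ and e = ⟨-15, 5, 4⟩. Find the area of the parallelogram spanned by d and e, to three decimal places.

i: 7·4 - (-12)·5 = 28 - (-60) = 88
j: (-12)·(-15) - 2·4 = 180 - 8 = 172
k: 2·5 - 7·(-15) = 10 - (-105) = 115
d × e = (88, 172, 115)
|d × e| = √(88² + 172² + 115²) = √50553 ≈ 224.8399

224.840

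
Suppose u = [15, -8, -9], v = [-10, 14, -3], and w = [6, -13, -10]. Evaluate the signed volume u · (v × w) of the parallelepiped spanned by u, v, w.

v × w:
i: 14·(-10) - (-3)·(-13) = -140 - 39 = -179
j: (-3)·6 - (-10)·(-10) = -18 - 100 = -118
k: (-10)·(-13) - 14·6 = 130 - 84 = 46
v × w = (-179, -118, 46)
u · (v × w) = 15·(-179) + (-8)·(-118) + (-9)·46 = -2685 + 944 - 414 = -2155

-2155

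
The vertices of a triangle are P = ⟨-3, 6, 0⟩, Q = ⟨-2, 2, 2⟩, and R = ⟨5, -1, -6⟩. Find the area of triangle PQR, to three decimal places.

25.264

PQ = (1, -4, 2),  PR = (8, -7, -6)
i: (-4)·(-6) - 2·(-7) = 24 - (-14) = 38
j: 2·8 - 1·(-6) = 16 - (-6) = 22
k: 1·(-7) - (-4)·8 = -7 - (-32) = 25
PQ × PR = (38, 22, 25)
|PQ × PR| = √2553 ≈ 50.5272
area = ½ · 50.5272 ≈ 25.264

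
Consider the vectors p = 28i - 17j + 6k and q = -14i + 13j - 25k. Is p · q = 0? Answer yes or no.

p · q = 28·(-14) + (-17)·13 + 6·(-25) = -392 - 221 - 150 = -763
Nonzero, so the vectors are not orthogonal.

no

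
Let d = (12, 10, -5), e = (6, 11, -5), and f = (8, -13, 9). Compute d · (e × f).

298

e × f:
i: 11·9 - (-5)·(-13) = 99 - 65 = 34
j: (-5)·8 - 6·9 = -40 - 54 = -94
k: 6·(-13) - 11·8 = -78 - 88 = -166
e × f = (34, -94, -166)
d · (e × f) = 12·34 + 10·(-94) + (-5)·(-166) = 408 - 940 + 830 = 298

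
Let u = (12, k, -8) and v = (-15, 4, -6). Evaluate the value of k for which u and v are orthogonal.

33

u · v = 12·(-15) + k·4 + (-8)·(-6) = -132 + 4k
Set equal to 0: 4k = 132, so k = 33.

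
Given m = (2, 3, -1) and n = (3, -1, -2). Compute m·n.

m · n = 2·3 + 3·(-1) + (-1)·(-2) = 6 - 3 + 2 = 5

5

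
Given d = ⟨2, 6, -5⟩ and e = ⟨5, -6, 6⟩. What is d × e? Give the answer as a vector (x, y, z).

i: 6·6 - (-5)·(-6) = 36 - 30 = 6
j: (-5)·5 - 2·6 = -25 - 12 = -37
k: 2·(-6) - 6·5 = -12 - 30 = -42
d × e = (6, -37, -42)

(6, -37, -42)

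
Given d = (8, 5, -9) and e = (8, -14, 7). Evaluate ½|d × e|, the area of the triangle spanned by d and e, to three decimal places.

109.281

i: 5·7 - (-9)·(-14) = 35 - 126 = -91
j: (-9)·8 - 8·7 = -72 - 56 = -128
k: 8·(-14) - 5·8 = -112 - 40 = -152
d × e = (-91, -128, -152)
|d × e| = √((-91)² + (-128)² + (-152)²) = √47769 ≈ 218.5612
area = ½ · 218.5612 ≈ 109.281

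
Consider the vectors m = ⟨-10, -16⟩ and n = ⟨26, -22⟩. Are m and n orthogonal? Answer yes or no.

no

m · n = (-10)·26 + (-16)·(-22) = -260 + 352 = 92
Nonzero, so the vectors are not orthogonal.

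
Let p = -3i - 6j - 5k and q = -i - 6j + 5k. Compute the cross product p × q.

i: (-6)·5 - (-5)·(-6) = -30 - 30 = -60
j: (-5)·(-1) - (-3)·5 = 5 - (-15) = 20
k: (-3)·(-6) - (-6)·(-1) = 18 - 6 = 12
p × q = (-60, 20, 12)

(-60, 20, 12)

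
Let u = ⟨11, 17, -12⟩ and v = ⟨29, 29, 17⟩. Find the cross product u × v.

i: 17·17 - (-12)·29 = 289 - (-348) = 637
j: (-12)·29 - 11·17 = -348 - 187 = -535
k: 11·29 - 17·29 = 319 - 493 = -174
u × v = (637, -535, -174)

(637, -535, -174)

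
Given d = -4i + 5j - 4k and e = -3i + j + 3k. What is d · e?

5

d · e = (-4)·(-3) + 5·1 + (-4)·3 = 12 + 5 - 12 = 5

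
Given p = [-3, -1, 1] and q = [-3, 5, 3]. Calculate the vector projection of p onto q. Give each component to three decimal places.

(-0.488, 0.814, 0.488)

p · q = (-3)·(-3) + (-1)·5 + 1·3 = 9 - 5 + 3 = 7
|q|² = 9 + 25 + 9 = 43
proj_q p = (7/43) · (-3, 5, 3) ≈ (-0.488, 0.814, 0.488)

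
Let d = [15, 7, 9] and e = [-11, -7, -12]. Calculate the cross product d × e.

i: 7·(-12) - 9·(-7) = -84 - (-63) = -21
j: 9·(-11) - 15·(-12) = -99 - (-180) = 81
k: 15·(-7) - 7·(-11) = -105 - (-77) = -28
d × e = (-21, 81, -28)

(-21, 81, -28)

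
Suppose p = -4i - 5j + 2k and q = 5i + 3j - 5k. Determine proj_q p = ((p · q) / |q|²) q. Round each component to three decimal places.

(-3.814, -2.288, 3.814)

p · q = (-4)·5 + (-5)·3 + 2·(-5) = -20 - 15 - 10 = -45
|q|² = 25 + 9 + 25 = 59
proj_q p = (-45/59) · (5, 3, -5) ≈ (-3.814, -2.288, 3.814)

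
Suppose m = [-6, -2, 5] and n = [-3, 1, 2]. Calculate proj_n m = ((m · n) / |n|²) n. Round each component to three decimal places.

m · n = (-6)·(-3) + (-2)·1 + 5·2 = 18 - 2 + 10 = 26
|n|² = 9 + 1 + 4 = 14
proj_n m = (26/14) · (-3, 1, 2) ≈ (-5.571, 1.857, 3.714)

(-5.571, 1.857, 3.714)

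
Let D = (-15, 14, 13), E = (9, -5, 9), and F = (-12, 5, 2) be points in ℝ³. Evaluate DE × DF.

(173, 252, -159)

DE = (24, -19, -4)
DF = (3, -9, -11)
i: (-19)·(-11) - (-4)·(-9) = 209 - 36 = 173
j: (-4)·3 - 24·(-11) = -12 - (-264) = 252
k: 24·(-9) - (-19)·3 = -216 - (-57) = -159
DE × DF = (173, 252, -159)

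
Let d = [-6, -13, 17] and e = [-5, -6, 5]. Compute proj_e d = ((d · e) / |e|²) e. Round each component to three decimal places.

(-11.221, -13.465, 11.221)

d · e = (-6)·(-5) + (-13)·(-6) + 17·5 = 30 + 78 + 85 = 193
|e|² = 25 + 36 + 25 = 86
proj_e d = (193/86) · (-5, -6, 5) ≈ (-11.221, -13.465, 11.221)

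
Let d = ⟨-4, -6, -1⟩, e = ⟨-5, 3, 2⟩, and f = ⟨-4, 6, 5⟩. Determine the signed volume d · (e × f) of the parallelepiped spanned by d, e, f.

-96

e × f:
i: 3·5 - 2·6 = 15 - 12 = 3
j: 2·(-4) - (-5)·5 = -8 - (-25) = 17
k: (-5)·6 - 3·(-4) = -30 - (-12) = -18
e × f = (3, 17, -18)
d · (e × f) = (-4)·3 + (-6)·17 + (-1)·(-18) = -12 - 102 + 18 = -96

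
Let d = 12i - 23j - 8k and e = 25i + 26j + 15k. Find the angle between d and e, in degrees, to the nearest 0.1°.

d · e = 12·25 + (-23)·26 + (-8)·15 = 300 - 598 - 120 = -418
|d|² = 144 + 529 + 64 = 737,  |d| = √737 ≈ 27.147744
|e|² = 625 + 676 + 225 = 1526,  |e| = √1526 ≈ 39.064050
cos θ = -418 / (27.147744 · 39.064050) ≈ -0.39415
θ = arccos(-0.39415) ≈ 113.2°

113.2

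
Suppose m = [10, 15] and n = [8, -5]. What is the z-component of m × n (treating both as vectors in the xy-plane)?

-170

10·(-5) - 15·8 = -50 - 120 = -170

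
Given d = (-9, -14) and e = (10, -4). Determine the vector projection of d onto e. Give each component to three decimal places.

d · e = (-9)·10 + (-14)·(-4) = -90 + 56 = -34
|e|² = 100 + 16 = 116
proj_e d = (-34/116) · (10, -4) ≈ (-2.931, 1.172)

(-2.931, 1.172)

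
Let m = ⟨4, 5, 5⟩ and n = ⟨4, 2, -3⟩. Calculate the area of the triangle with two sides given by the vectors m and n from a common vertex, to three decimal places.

i: 5·(-3) - 5·2 = -15 - 10 = -25
j: 5·4 - 4·(-3) = 20 - (-12) = 32
k: 4·2 - 5·4 = 8 - 20 = -12
m × n = (-25, 32, -12)
|m × n| = √((-25)² + 32² + (-12)²) = √1793 ≈ 42.3438
area = ½ · 42.3438 ≈ 21.172

21.172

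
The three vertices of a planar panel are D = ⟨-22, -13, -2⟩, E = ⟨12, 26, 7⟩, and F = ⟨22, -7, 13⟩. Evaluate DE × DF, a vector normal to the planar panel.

(531, -114, -1512)

DE = (34, 39, 9)
DF = (44, 6, 15)
i: 39·15 - 9·6 = 585 - 54 = 531
j: 9·44 - 34·15 = 396 - 510 = -114
k: 34·6 - 39·44 = 204 - 1716 = -1512
DE × DF = (531, -114, -1512)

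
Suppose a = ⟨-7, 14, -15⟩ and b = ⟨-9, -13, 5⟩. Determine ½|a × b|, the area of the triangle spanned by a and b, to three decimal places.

151.339

i: 14·5 - (-15)·(-13) = 70 - 195 = -125
j: (-15)·(-9) - (-7)·5 = 135 - (-35) = 170
k: (-7)·(-13) - 14·(-9) = 91 - (-126) = 217
a × b = (-125, 170, 217)
|a × b| = √((-125)² + 170² + 217²) = √91614 ≈ 302.6780
area = ½ · 302.6780 ≈ 151.339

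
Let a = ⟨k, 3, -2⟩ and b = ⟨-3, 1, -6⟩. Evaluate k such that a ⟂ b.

5

a · b = k·(-3) + 3·1 + (-2)·(-6) = 15 - 3k
Set equal to 0: -3k = -15, so k = 5.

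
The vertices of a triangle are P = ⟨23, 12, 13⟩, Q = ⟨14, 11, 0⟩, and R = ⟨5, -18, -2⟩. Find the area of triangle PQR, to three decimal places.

PQ = (-9, -1, -13),  PR = (-18, -30, -15)
i: (-1)·(-15) - (-13)·(-30) = 15 - 390 = -375
j: (-13)·(-18) - (-9)·(-15) = 234 - 135 = 99
k: (-9)·(-30) - (-1)·(-18) = 270 - 18 = 252
PQ × PR = (-375, 99, 252)
|PQ × PR| = √213930 ≈ 462.5257
area = ½ · 462.5257 ≈ 231.263

231.263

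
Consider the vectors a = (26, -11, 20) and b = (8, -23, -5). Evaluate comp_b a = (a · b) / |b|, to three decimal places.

14.522

a · b = 26·8 + (-11)·(-23) + 20·(-5) = 208 + 253 - 100 = 361
|b| = √(64 + 529 + 25) = √618 ≈ 24.8596
comp_b a = 361 / √618 ≈ 14.522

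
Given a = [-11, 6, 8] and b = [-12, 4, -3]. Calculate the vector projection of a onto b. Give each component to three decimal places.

a · b = (-11)·(-12) + 6·4 + 8·(-3) = 132 + 24 - 24 = 132
|b|² = 144 + 16 + 9 = 169
proj_b a = (132/169) · (-12, 4, -3) ≈ (-9.373, 3.124, -2.343)

(-9.373, 3.124, -2.343)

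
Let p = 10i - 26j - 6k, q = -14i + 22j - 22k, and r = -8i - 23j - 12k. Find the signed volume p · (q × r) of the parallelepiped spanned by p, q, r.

-10896

q × r:
i: 22·(-12) - (-22)·(-23) = -264 - 506 = -770
j: (-22)·(-8) - (-14)·(-12) = 176 - 168 = 8
k: (-14)·(-23) - 22·(-8) = 322 - (-176) = 498
q × r = (-770, 8, 498)
p · (q × r) = 10·(-770) + (-26)·8 + (-6)·498 = -7700 - 208 - 2988 = -10896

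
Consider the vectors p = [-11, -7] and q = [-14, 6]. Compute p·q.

112

p · q = (-11)·(-14) + (-7)·6 = 154 - 42 = 112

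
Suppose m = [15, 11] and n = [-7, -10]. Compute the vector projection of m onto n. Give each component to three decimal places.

m · n = 15·(-7) + 11·(-10) = -105 - 110 = -215
|n|² = 49 + 100 = 149
proj_n m = (-215/149) · (-7, -10) ≈ (10.101, 14.430)

(10.101, 14.430)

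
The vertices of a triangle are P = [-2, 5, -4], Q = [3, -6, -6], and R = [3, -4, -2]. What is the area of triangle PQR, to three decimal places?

22.913

PQ = (5, -11, -2),  PR = (5, -9, 2)
i: (-11)·2 - (-2)·(-9) = -22 - 18 = -40
j: (-2)·5 - 5·2 = -10 - 10 = -20
k: 5·(-9) - (-11)·5 = -45 - (-55) = 10
PQ × PR = (-40, -20, 10)
|PQ × PR| = √2100 ≈ 45.8258
area = ½ · 45.8258 ≈ 22.913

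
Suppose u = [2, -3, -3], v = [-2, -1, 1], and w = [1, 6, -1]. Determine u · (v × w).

26

v × w:
i: (-1)·(-1) - 1·6 = 1 - 6 = -5
j: 1·1 - (-2)·(-1) = 1 - 2 = -1
k: (-2)·6 - (-1)·1 = -12 - (-1) = -11
v × w = (-5, -1, -11)
u · (v × w) = 2·(-5) + (-3)·(-1) + (-3)·(-11) = -10 + 3 + 33 = 26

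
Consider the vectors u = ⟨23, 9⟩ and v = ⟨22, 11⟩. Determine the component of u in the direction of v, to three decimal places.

24.597

u · v = 23·22 + 9·11 = 506 + 99 = 605
|v| = √(484 + 121) = √605 ≈ 24.5967
comp_v u = 605 / √605 ≈ 24.597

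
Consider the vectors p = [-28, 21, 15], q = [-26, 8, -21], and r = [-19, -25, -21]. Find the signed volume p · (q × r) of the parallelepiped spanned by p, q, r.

28347

q × r:
i: 8·(-21) - (-21)·(-25) = -168 - 525 = -693
j: (-21)·(-19) - (-26)·(-21) = 399 - 546 = -147
k: (-26)·(-25) - 8·(-19) = 650 - (-152) = 802
q × r = (-693, -147, 802)
p · (q × r) = (-28)·(-693) + 21·(-147) + 15·802 = 19404 - 3087 + 12030 = 28347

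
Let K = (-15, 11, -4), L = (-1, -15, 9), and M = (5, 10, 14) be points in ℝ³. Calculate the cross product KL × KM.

(-455, 8, 506)

KL = (14, -26, 13)
KM = (20, -1, 18)
i: (-26)·18 - 13·(-1) = -468 - (-13) = -455
j: 13·20 - 14·18 = 260 - 252 = 8
k: 14·(-1) - (-26)·20 = -14 - (-520) = 506
KL × KM = (-455, 8, 506)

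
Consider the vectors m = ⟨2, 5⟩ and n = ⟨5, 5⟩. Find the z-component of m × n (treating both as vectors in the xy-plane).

-15

2·5 - 5·5 = 10 - 25 = -15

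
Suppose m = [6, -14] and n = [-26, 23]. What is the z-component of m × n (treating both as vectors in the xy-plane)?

6·23 - (-14)·(-26) = 138 - 364 = -226

-226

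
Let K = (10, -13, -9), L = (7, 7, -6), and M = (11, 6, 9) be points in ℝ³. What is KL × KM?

KL = (-3, 20, 3)
KM = (1, 19, 18)
i: 20·18 - 3·19 = 360 - 57 = 303
j: 3·1 - (-3)·18 = 3 - (-54) = 57
k: (-3)·19 - 20·1 = -57 - 20 = -77
KL × KM = (303, 57, -77)

(303, 57, -77)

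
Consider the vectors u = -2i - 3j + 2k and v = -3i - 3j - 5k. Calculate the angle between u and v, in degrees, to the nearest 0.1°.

u · v = (-2)·(-3) + (-3)·(-3) + 2·(-5) = 6 + 9 - 10 = 5
|u|² = 4 + 9 + 4 = 17,  |u| = √17 ≈ 4.123106
|v|² = 9 + 9 + 25 = 43,  |v| = √43 ≈ 6.557439
cos θ = 5 / (4.123106 · 6.557439) ≈ 0.18493
θ = arccos(0.18493) ≈ 79.3°

79.3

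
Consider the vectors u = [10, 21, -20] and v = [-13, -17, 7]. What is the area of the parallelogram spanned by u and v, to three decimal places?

i: 21·7 - (-20)·(-17) = 147 - 340 = -193
j: (-20)·(-13) - 10·7 = 260 - 70 = 190
k: 10·(-17) - 21·(-13) = -170 - (-273) = 103
u × v = (-193, 190, 103)
|u × v| = √((-193)² + 190² + 103²) = √83958 ≈ 289.7551

289.755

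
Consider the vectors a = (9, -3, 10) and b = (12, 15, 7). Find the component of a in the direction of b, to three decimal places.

a · b = 9·12 + (-3)·15 + 10·7 = 108 - 45 + 70 = 133
|b| = √(144 + 225 + 49) = √418 ≈ 20.4450
comp_b a = 133 / √418 ≈ 6.505

6.505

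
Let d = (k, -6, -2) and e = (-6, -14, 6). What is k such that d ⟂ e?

d · e = k·(-6) + (-6)·(-14) + (-2)·6 = 72 - 6k
Set equal to 0: -6k = -72, so k = 12.

12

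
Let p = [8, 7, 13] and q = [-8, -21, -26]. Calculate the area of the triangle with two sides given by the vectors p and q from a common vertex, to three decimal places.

88.940

i: 7·(-26) - 13·(-21) = -182 - (-273) = 91
j: 13·(-8) - 8·(-26) = -104 - (-208) = 104
k: 8·(-21) - 7·(-8) = -168 - (-56) = -112
p × q = (91, 104, -112)
|p × q| = √(91² + 104² + (-112)²) = √31641 ≈ 177.8792
area = ½ · 177.8792 ≈ 88.940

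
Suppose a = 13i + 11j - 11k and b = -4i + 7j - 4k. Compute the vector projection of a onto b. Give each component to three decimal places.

a · b = 13·(-4) + 11·7 + (-11)·(-4) = -52 + 77 + 44 = 69
|b|² = 16 + 49 + 16 = 81
proj_b a = (69/81) · (-4, 7, -4) ≈ (-3.407, 5.963, -3.407)

(-3.407, 5.963, -3.407)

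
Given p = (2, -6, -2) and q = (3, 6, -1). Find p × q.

i: (-6)·(-1) - (-2)·6 = 6 - (-12) = 18
j: (-2)·3 - 2·(-1) = -6 - (-2) = -4
k: 2·6 - (-6)·3 = 12 - (-18) = 30
p × q = (18, -4, 30)

(18, -4, 30)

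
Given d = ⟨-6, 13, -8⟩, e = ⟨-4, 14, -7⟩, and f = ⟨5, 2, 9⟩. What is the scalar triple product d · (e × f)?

-203

e × f:
i: 14·9 - (-7)·2 = 126 - (-14) = 140
j: (-7)·5 - (-4)·9 = -35 - (-36) = 1
k: (-4)·2 - 14·5 = -8 - 70 = -78
e × f = (140, 1, -78)
d · (e × f) = (-6)·140 + 13·1 + (-8)·(-78) = -840 + 13 + 624 = -203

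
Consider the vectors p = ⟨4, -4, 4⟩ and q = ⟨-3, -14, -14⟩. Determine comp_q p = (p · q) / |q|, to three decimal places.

-0.599

p · q = 4·(-3) + (-4)·(-14) + 4·(-14) = -12 + 56 - 56 = -12
|q| = √(9 + 196 + 196) = √401 ≈ 20.0250
comp_q p = -12 / √401 ≈ -0.599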